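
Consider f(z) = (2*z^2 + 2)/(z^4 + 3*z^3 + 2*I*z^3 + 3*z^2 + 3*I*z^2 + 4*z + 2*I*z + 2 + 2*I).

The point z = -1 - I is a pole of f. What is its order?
3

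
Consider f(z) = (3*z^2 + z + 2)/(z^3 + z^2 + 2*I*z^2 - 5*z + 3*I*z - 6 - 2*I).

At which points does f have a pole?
{-2, -1 - I, 2 - I}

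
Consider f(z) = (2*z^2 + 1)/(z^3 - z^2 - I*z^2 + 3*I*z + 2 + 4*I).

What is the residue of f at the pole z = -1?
Write f(z) = P(z)/Q(z) with P(z) = 2*z^2 + 1 and Q(z) = z^3 - z^2 - I*z^2 + 3*I*z + 2 + 4*I.
The denominator factors as Q(z) = (z + 1)*(z - 2 + I)*(z - 2*I), so z = -1 is a simple zero of Q and P is analytic there; z = -1 is therefore a simple pole and
  Res(f, z₀) = P(z₀)/Q'(z₀).

Q'(z) = 3*z^2 - 2*z - 2*I*z + 3*I, so Q'(-1) = 5 + 5*I.
P(-1) = 3.

Res(f, -1) = (3)/(5 + 5*I) = 3/10 - 3*I/10

Final answer: 3/10 - 3*I/10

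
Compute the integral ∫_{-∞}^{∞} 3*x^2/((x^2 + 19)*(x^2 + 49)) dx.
pi*(7 - sqrt(19))/10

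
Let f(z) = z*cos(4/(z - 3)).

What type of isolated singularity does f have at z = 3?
Let u = z - 3. Then
  cos(4/u) = Σ_{k≥0} (-1)^k (4)^(2k)/((2k)!·u^(2k)) = 1 - 8/u^2 + 32/(3*u^4) + ...
which has infinitely many negative powers of u, so cos(4/(z - 3)) has an essential singularity at z = 3.
The extra factor z is a nonzero polynomial; if the product had at most a pole at z = 3, dividing by that polynomial would leave cos(4/(z - 3)) with at most a pole too — contradiction. (Equivalently, the product's Laurent series still has infinitely many negative powers.)
So the singularity is essential.

Final answer: essential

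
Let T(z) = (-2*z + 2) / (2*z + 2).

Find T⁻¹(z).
Set w = T(z) = (-2*z + 2) / (2*z + 2) and solve for z:
  w*(2*z + 2) = -2*z + 2
  2*w + z*(2*w + 2) - 2 = 0
  z*(2*w + 2) = 2 - 2*w
  z = (2*w - 2)/(-2*w - 2)
Renaming the variable, T⁻¹(z) = (2*z - 2)/(-2*z - 2) = (-z + 1)/(z + 1).
(Check: ad - bc = -8 ≠ 0, so T is invertible.)

Final answer: (-z + 1)/(z + 1)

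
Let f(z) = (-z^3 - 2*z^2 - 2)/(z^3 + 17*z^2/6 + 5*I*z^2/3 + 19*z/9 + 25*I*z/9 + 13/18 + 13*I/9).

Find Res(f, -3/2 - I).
-2169/890 + 315*I/89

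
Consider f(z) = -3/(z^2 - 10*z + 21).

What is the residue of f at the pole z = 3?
3/4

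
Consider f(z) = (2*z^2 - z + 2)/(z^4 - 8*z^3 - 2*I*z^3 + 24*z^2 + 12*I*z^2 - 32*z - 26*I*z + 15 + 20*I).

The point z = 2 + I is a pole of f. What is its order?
Factor the denominator:
  z^4 - 8*z^3 - 2*I*z^3 + 24*z^2 + 12*I*z^2 - 32*z - 26*I*z + 15 + 20*I = (z - 2 - I)^3*(z - 2 + I)

The numerator P(z) = 2*z^2 - z + 2 has P(2 + I) = 6 + 7*I ≠ 0, so no factor of (z - 2 - I) cancels.
Near z = 2 + I we can therefore write f(z) = g(z)/(z - 2 - I)^3 with g analytic at 2 + I and g(2 + I) ≠ 0 (g is the numerator divided by the remaining denominator factors).

Hence z = 2 + I is a pole of order 3.

Final answer: 3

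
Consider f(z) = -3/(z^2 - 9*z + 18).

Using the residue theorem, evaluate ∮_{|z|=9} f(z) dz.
By the residue theorem, ∮_C f(z) dz = 2πi · (sum of the residues of f at the poles inside |z| = 9).

The denominator factors as (z - 6)*(z - 3), so the singularities of f are simple poles at z = 6, z = 3.
  |6|² = 36 < 81 = 9², so this pole is inside the contour.
  |3|² = 9 < 81 = 9², so this pole is inside the contour.

With P(z) = -3 and Q(z) = z^2 - 9*z + 18, each pole is simple, so Res(f, z₀) = P(z₀)/Q'(z₀) with Q'(z) = 2*z - 9.
  Res(f, 6) = P(6)/Q'(6) = (-3)/(3) = -1
  Res(f, 3) = P(3)/Q'(3) = (-3)/(-3) = 1

Sum of residues inside C: 0
∮_C f(z) dz = 2πi · (0) = 0

Final answer: 0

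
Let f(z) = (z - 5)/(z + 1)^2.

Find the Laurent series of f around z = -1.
Put w = z - (-1), i.e. z = w - 1. The denominator is w^2, so it suffices to rewrite the numerator in powers of w.

P(z) = z - 5
P(w - 1) = -6 + w

Dividing each term by w^2:
  f = -6/w^2 + 1/w

Substituting back w = z + 1:
  f(z) = -6/(z + 1)^2 + 1/(z + 1)

The series is finite because the numerator is a polynomial; the negative powers form the principal part, and the coefficient of 1/(z + 1) gives Res(f, -1) = 1.

Final answer: -6/(z + 1)^2 + 1/(z + 1)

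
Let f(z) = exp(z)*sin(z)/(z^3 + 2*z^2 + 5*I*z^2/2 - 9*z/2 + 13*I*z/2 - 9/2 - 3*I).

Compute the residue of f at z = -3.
(-21/365 - 17*I/365)*exp(-3)*sin(3)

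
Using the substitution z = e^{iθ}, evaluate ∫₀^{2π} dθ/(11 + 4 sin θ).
Call the integral J. The integrand is 2π-periodic and we integrate over a full period, so shifting θ does not change the value (θ → θ + π/2 turns sin θ into cos θ). Hence
  J = ∫₀^{2π} dθ/(11 + 4 cos θ).
Put z = e^{iθ}: then cos θ = (z + 1/z)/2, dθ = dz/(iz), and z runs once counterclockwise around |z| = 1:
  J = ∮_{|z|=1} 1/(11 + 4*(z + 1/z)/2) · dz/(iz) = (2/i) ∮_{|z|=1} dz/(4*z^2 + 22*z + 4).
The roots of 4*z^2 + 22*z + 4 are z = (-11 ± sqrt(11^2 - 4^2))/4, with sqrt(105) = sqrt(105); their product is 1, so only z₊ = -11/4 + sqrt(105)/4 lies inside the unit circle (z₋ = -11/4 - sqrt(105)/4 lies outside).
z₊ is a simple zero of q(z) = 4*z^2 + 22*z + 4, so Res(1/q, z₊) = 1/q'(z₊) with q'(z) = 8*z + 22; and q'(z₊) = 4*(z₊ - z₋) = 2*sqrt(105).
Therefore J = (2/i) · 2πi · 1/(2*sqrt(105)) = 2*pi/(sqrt(105)) = 2*sqrt(105)*pi/105

Final answer: 2*sqrt(105)*pi/105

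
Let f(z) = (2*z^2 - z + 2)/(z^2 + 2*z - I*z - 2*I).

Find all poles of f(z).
The singularities of f are the zeros of the denominator. Factoring,
  z^2 + 2*z - I*z - 2*I = (z + 2)*(z - I)
so the candidates are z = -2, z = I.

Check the numerator P(z) = 2*z^2 - z + 2 at each one:
  P(-2) = 12 ≠ 0, so z = -2 is a (simple) pole.
  P(I) = -I ≠ 0, so z = I is a (simple) pole.

Poles of f: {-2, I}

Final answer: {-2, I}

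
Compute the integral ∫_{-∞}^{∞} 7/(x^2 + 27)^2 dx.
7*sqrt(3)*pi/486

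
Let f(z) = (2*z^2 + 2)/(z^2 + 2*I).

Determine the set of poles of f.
The singularities of f are the zeros of the denominator. Factoring,
  z^2 + 2*I = (z + 1 - I)*(z - 1 + I)
so the candidates are z = -1 + I, z = 1 - I.

Check the numerator P(z) = 2*z^2 + 2 at each one:
  P(-1 + I) = 2 - 4*I ≠ 0, so z = -1 + I is a (simple) pole.
  P(1 - I) = 2 - 4*I ≠ 0, so z = 1 - I is a (simple) pole.

Poles of f: {-1 + I, 1 - I}

Final answer: {-1 + I, 1 - I}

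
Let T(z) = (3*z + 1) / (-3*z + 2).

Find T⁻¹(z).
Set w = T(z) = (3*z + 1) / (-3*z + 2) and solve for z:
  w*(-3*z + 2) = 3*z + 1
  2*w + z*(-3*w - 3) - 1 = 0
  z*(-3*w - 3) = 1 - 2*w
  z = (2*w - 1)/(3*w + 3)
Renaming the variable, T⁻¹(z) = (2*z - 1)/(3*z + 3).
(Check: ad - bc = 9 ≠ 0, so T is invertible.)

Final answer: (2*z - 1)/(3*z + 3)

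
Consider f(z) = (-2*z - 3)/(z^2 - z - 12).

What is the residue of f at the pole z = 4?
-11/7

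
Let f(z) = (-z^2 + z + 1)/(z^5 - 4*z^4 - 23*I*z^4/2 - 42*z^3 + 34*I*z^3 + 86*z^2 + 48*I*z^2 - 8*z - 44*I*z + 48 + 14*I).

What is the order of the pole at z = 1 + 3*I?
Factor the denominator:
  z^5 - 4*z^4 - 23*I*z^4/2 - 42*z^3 + 34*I*z^3 + 86*z^2 + 48*I*z^2 - 8*z - 44*I*z + 48 + 14*I = (z - 1 - 3*I)^4*(z + I/2)

The numerator P(z) = -z^2 + z + 1 has P(1 + 3*I) = 10 - 3*I ≠ 0, so no factor of (z - 1 - 3*I) cancels.
Near z = 1 + 3*I we can therefore write f(z) = g(z)/(z - 1 - 3*I)^4 with g analytic at 1 + 3*I and g(1 + 3*I) ≠ 0 (g is the numerator divided by the remaining denominator factors).

Hence z = 1 + 3*I is a pole of order 4.

Final answer: 4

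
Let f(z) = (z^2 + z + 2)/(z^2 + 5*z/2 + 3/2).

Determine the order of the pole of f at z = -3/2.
1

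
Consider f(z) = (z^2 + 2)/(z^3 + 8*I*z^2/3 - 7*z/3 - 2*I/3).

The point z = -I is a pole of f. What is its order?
Factor the denominator:
  z^3 + 8*I*z^2/3 - 7*z/3 - 2*I/3 = (z + I)^2*(z + 2*I/3)

The numerator P(z) = z^2 + 2 has P(-I) = 1 ≠ 0, so no factor of (z + I) cancels.
Near z = -I we can therefore write f(z) = g(z)/(z + I)^2 with g analytic at -I and g(-I) ≠ 0 (g is the numerator divided by the remaining denominator factors).

Hence z = -I is a pole of order 2.

Final answer: 2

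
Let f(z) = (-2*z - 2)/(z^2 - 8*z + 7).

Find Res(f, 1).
2/3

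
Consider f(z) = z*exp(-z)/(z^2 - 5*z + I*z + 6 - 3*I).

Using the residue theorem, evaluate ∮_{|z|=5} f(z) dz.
By the residue theorem, ∮_C f(z) dz = 2πi · (sum of the residues of f at the poles inside |z| = 5).

The denominator factors as (z - 3)*(z - 2 + I), so the singularities of f are simple poles at z = 3, z = 2 - I.
  |3|² = 9 < 25 = 5², so this pole is inside the contour.
  |2 - I|² = 5 < 25 = 5², so this pole is inside the contour.

With P(z) = z*exp(-z) and Q(z) = z^2 - 5*z + I*z + 6 - 3*I, each pole is simple, so Res(f, z₀) = P(z₀)/Q'(z₀) with Q'(z) = 2*z - 5 + I.
  Res(f, 3) = P(3)/Q'(3) = (3*exp(-3))/(1 + I) = (3/2 - 3*I/2)*exp(-3)
  Res(f, 2 - I) = P(2 - I)/Q'(2 - I) = ((2 - I)*exp(-2 + I))/(-1 - I) = (-1/2 + 3*I/2)*exp(-2 + I)

Sum of residues inside C: (3/2 - 3*I/2)*exp(-3) + (-1/2 + 3*I/2)*exp(-2 + I)
∮_C f(z) dz = 2πi · ((3/2 - 3*I/2)*exp(-3) + (-1/2 + 3*I/2)*exp(-2 + I)) = pi*(-3 - I)*exp(-2 + I) + pi*(3 + 3*I)*exp(-3)

Final answer: pi*(-3 - I)*exp(-2 + I) + pi*(3 + 3*I)*exp(-3)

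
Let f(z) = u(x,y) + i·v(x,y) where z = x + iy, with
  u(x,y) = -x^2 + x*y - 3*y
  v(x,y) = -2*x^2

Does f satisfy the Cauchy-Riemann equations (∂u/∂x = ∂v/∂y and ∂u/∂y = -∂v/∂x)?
∂u/∂x = -2*x + y
∂v/∂y = 0
∂u/∂y = x - 3
∂v/∂x = -4*x
∂u/∂x ≠ ∂v/∂y and ∂u/∂y ≠ -∂v/∂x; the Cauchy-Riemann equations are not satisfied, so f is not analytic.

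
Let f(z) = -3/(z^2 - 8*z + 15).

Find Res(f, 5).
Write f(z) = P(z)/Q(z) with P(z) = -3 and Q(z) = z^2 - 8*z + 15.
The denominator factors as Q(z) = (z - 5)*(z - 3), so z = 5 is a simple zero of Q and P is analytic there; z = 5 is therefore a simple pole and
  Res(f, z₀) = P(z₀)/Q'(z₀).

Q'(z) = 2*z - 8, so Q'(5) = 2.
P(5) = -3.

Res(f, 5) = (-3)/(2) = -3/2

Final answer: -3/2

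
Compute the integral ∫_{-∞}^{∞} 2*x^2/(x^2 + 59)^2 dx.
Let f(z) = 2*z^2/(z^2 + 59)^2. The denominator has no real zeros and deg Q - deg P = 2 ≥ 2, so the integral of f over the upper semicircle |z| = R tends to 0 as R → ∞. Closing the contour in the upper half-plane,
  ∫_{-∞}^{∞} f(x) dx = 2πi · Σ Res(f, z_k)  over the poles with Im z_k > 0.

Zeros of the denominator: z^2 + 59 = 0 gives z = ±sqrt(59)*I.
Upper half-plane: z = sqrt(59)*I (a pole of order 2).

Write f(z) = g(z)/(z - sqrt(59)*I)^2 with g(z) = 2*z^2/(z + sqrt(59)*I)^2. For a double pole, Res(f, z₀) = g'(z₀):
  g'(z) = 4*sqrt(59)*I*z/(z + sqrt(59)*I)^3
  Res(f, sqrt(59)*I) = g'(sqrt(59)*I) = -sqrt(59)*I/118

∫_{-∞}^{∞} f(x) dx = 2πi · (-sqrt(59)*I/118) = sqrt(59)*pi/59

Final answer: sqrt(59)*pi/59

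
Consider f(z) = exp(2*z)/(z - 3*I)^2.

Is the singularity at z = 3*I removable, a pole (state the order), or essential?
pole of order 2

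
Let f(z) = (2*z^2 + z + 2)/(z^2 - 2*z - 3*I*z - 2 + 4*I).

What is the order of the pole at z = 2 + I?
Factor the denominator:
  z^2 - 2*z - 3*I*z - 2 + 4*I = (z - 2 - I)*(z - 2*I)

The numerator P(z) = 2*z^2 + z + 2 has P(2 + I) = 10 + 9*I ≠ 0, so no factor of (z - 2 - I) cancels.
Near z = 2 + I we can therefore write f(z) = g(z)/(z - 2 - I) with g analytic at 2 + I and g(2 + I) ≠ 0 (g is the numerator divided by the remaining denominator factors).

Hence z = 2 + I is a pole of order 1.

Final answer: 1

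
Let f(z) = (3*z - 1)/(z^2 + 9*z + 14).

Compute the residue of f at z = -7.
Write f(z) = P(z)/Q(z) with P(z) = 3*z - 1 and Q(z) = z^2 + 9*z + 14.
The denominator factors as Q(z) = (z + 7)*(z + 2), so z = -7 is a simple zero of Q and P is analytic there; z = -7 is therefore a simple pole and
  Res(f, z₀) = P(z₀)/Q'(z₀).

Q'(z) = 2*z + 9, so Q'(-7) = -5.
P(-7) = -22.

Res(f, -7) = (-22)/(-5) = 22/5

Final answer: 22/5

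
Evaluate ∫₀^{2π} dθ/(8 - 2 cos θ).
Call the integral J. The integrand is 2π-periodic and we integrate over a full period, so shifting θ does not change the value (θ → θ + π flips the sign of the trig term). Hence
  J = ∫₀^{2π} dθ/(8 + 2 cos θ).
Put z = e^{iθ}: then cos θ = (z + 1/z)/2, dθ = dz/(iz), and z runs once counterclockwise around |z| = 1:
  J = ∮_{|z|=1} 1/(8 + 2*(z + 1/z)/2) · dz/(iz) = (2/i) ∮_{|z|=1} dz/(2*z^2 + 16*z + 2).
The roots of 2*z^2 + 16*z + 2 are z = (-8 ± sqrt(8^2 - 2^2))/2, with sqrt(60) = 2*sqrt(15); their product is 1, so only z₊ = -4 + sqrt(15) lies inside the unit circle (z₋ = -4 - sqrt(15) lies outside).
z₊ is a simple zero of q(z) = 2*z^2 + 16*z + 2, so Res(1/q, z₊) = 1/q'(z₊) with q'(z) = 4*z + 16; and q'(z₊) = 2*(z₊ - z₋) = 4*sqrt(15).
Therefore J = (2/i) · 2πi · 1/(4*sqrt(15)) = 2*pi/(2*sqrt(15)) = sqrt(15)*pi/15

Final answer: sqrt(15)*pi/15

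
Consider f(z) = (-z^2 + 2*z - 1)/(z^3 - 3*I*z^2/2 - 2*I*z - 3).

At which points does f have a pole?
The singularities of f are the zeros of the denominator. Factoring,
  z^3 - 3*I*z^2/2 - 2*I*z - 3 = (z - 3*I/2)*(z - 1 - I)*(z + 1 + I)
so the candidates are z = 3*I/2, z = 1 + I, z = -1 - I.

Check the numerator P(z) = -z^2 + 2*z - 1 at each one:
  P(3*I/2) = 5/4 + 3*I ≠ 0, so z = 3*I/2 is a (simple) pole.
  P(1 + I) = 1 ≠ 0, so z = 1 + I is a (simple) pole.
  P(-1 - I) = -3 - 4*I ≠ 0, so z = -1 - I is a (simple) pole.

Poles of f: {-1 - I, 3*I/2, 1 + I}

Final answer: {-1 - I, 3*I/2, 1 + I}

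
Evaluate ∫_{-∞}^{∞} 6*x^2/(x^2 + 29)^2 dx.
Let f(z) = 6*z^2/(z^2 + 29)^2. The denominator has no real zeros and deg Q - deg P = 2 ≥ 2, so the integral of f over the upper semicircle |z| = R tends to 0 as R → ∞. Closing the contour in the upper half-plane,
  ∫_{-∞}^{∞} f(x) dx = 2πi · Σ Res(f, z_k)  over the poles with Im z_k > 0.

Zeros of the denominator: z^2 + 29 = 0 gives z = ±sqrt(29)*I.
Upper half-plane: z = sqrt(29)*I (a pole of order 2).

Write f(z) = g(z)/(z - sqrt(29)*I)^2 with g(z) = 6*z^2/(z + sqrt(29)*I)^2. For a double pole, Res(f, z₀) = g'(z₀):
  g'(z) = 12*sqrt(29)*I*z/(z + sqrt(29)*I)^3
  Res(f, sqrt(29)*I) = g'(sqrt(29)*I) = -3*sqrt(29)*I/58

∫_{-∞}^{∞} f(x) dx = 2πi · (-3*sqrt(29)*I/58) = 3*sqrt(29)*pi/29

Final answer: 3*sqrt(29)*pi/29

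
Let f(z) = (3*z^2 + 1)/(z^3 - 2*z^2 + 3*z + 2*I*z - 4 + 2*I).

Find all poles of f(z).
{-I, 2*I, 2 - I}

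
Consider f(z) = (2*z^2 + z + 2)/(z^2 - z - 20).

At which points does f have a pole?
The singularities of f are the zeros of the denominator. Factoring,
  z^2 - z - 20 = (z - 5)*(z + 4)
so the candidates are z = 5, z = -4.

Check the numerator P(z) = 2*z^2 + z + 2 at each one:
  P(5) = 57 ≠ 0, so z = 5 is a (simple) pole.
  P(-4) = 30 ≠ 0, so z = -4 is a (simple) pole.

Poles of f: {-4, 5}

Final answer: {-4, 5}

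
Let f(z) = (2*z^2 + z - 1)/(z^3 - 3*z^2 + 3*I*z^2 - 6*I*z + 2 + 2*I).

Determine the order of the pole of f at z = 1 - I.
3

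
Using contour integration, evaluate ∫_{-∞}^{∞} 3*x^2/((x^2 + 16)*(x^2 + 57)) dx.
3*pi*(-4 + sqrt(57))/41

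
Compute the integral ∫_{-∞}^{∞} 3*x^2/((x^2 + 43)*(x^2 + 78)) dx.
3*pi*(-sqrt(43) + sqrt(78))/35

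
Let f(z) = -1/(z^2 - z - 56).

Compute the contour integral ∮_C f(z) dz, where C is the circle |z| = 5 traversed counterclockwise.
By the residue theorem, ∮_C f(z) dz = 2πi · (sum of the residues of f at the poles inside |z| = 5).

The denominator factors as (z + 7)*(z - 8), so the singularities of f are simple poles at z = -7, z = 8.
  |-7|² = 49 > 25 = 5², so this pole is outside the contour.
  |8|² = 64 > 25 = 5², so this pole is outside the contour.

No pole lies inside the contour, so f is analytic on and inside C and the integral is 0 (Cauchy's theorem).

Final answer: 0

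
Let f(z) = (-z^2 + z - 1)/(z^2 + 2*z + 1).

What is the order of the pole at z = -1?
2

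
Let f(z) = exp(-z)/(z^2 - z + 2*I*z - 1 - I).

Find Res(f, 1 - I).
Write f(z) = P(z)/Q(z) with P(z) = exp(-z) and Q(z) = z^2 - z + 2*I*z - 1 - I.
The denominator factors as Q(z) = (z + I)*(z - 1 + I), so z = 1 - I is a simple zero of Q and P is analytic there; z = 1 - I is therefore a simple pole and
  Res(f, z₀) = P(z₀)/Q'(z₀).

Q'(z) = 2*z - 1 + 2*I, so Q'(1 - I) = 1.
P(1 - I) = exp(-1 + I).

Res(f, 1 - I) = (exp(-1 + I))/(1) = exp(-1 + I)

Final answer: exp(-1 + I)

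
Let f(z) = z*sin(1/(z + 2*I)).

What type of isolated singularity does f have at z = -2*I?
essential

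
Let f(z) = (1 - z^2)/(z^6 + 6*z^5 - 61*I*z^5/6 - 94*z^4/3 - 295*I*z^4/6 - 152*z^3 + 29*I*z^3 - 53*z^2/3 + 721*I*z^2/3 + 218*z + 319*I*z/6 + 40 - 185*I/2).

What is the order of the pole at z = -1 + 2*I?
Factor the denominator:
  z^6 + 6*z^5 - 61*I*z^5/6 - 94*z^4/3 - 295*I*z^4/6 - 152*z^3 + 29*I*z^3 - 53*z^2/3 + 721*I*z^2/3 + 218*z + 319*I*z/6 + 40 - 185*I/2 = (z + 1 - 2*I)^4*(z + 3 - 3*I/2)*(z - 1 - 2*I/3)

The numerator P(z) = 1 - z^2 has P(-1 + 2*I) = 4 + 4*I ≠ 0, so no factor of (z + 1 - 2*I) cancels.
Near z = -1 + 2*I we can therefore write f(z) = g(z)/(z + 1 - 2*I)^4 with g analytic at -1 + 2*I and g(-1 + 2*I) ≠ 0 (g is the numerator divided by the remaining denominator factors).

Hence z = -1 + 2*I is a pole of order 4.

Final answer: 4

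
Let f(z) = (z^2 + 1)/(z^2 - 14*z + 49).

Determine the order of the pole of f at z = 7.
Factor the denominator:
  z^2 - 14*z + 49 = (z - 7)^2

The numerator P(z) = z^2 + 1 has P(7) = 50 ≠ 0, so no factor of (z - 7) cancels.
Near z = 7 we can therefore write f(z) = g(z)/(z - 7)^2 with g analytic at 7 and g(7) ≠ 0 (g is just the numerator).

Hence z = 7 is a pole of order 2.

Final answer: 2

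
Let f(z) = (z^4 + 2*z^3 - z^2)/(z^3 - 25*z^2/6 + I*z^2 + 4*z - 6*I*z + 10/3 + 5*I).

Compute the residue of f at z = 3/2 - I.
4647/1100 + 51*I/275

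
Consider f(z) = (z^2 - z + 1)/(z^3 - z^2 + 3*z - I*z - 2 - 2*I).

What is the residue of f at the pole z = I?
1/3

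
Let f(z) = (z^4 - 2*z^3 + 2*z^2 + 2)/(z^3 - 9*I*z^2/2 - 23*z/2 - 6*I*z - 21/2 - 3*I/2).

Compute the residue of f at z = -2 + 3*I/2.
Write f(z) = P(z)/Q(z) with P(z) = z^4 - 2*z^3 + 2*z^2 + 2 and Q(z) = z^3 - 9*I*z^2/2 - 23*z/2 - 6*I*z - 21/2 - 3*I/2.
The denominator factors as Q(z) = (z + 1)*(z + 2 - 3*I/2)*(z - 3 - 3*I), so z = -2 + 3*I/2 is a simple zero of Q and P is analytic there; z = -2 + 3*I/2 is therefore a simple pole and
  Res(f, z₀) = P(z₀)/Q'(z₀).

Q'(z) = 3*z^2 - 9*I*z - 23/2 - 6*I, so Q'(-2 + 3*I/2) = 29/4 - 6*I.
P(-2 + 3*I/2) = -615/16 - 249*I/4.

Res(f, -2 + 3*I/2) = (-615/16 - 249*I/4)/(29/4 - 6*I) = 6069/5668 - 10911*I/1417

Final answer: 6069/5668 - 10911*I/1417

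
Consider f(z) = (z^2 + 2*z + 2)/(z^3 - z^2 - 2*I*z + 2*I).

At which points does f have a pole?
The singularities of f are the zeros of the denominator. Factoring,
  z^3 - z^2 - 2*I*z + 2*I = (z + 1 + I)*(z - 1 - I)*(z - 1)
so the candidates are z = -1 - I, z = 1 + I, z = 1.

Check the numerator P(z) = z^2 + 2*z + 2 at each one:
  P(-1 - I) = 0, so the factor (z + 1 + I) cancels and z = -1 - I is only a removable singularity, not a pole.
  P(1 + I) = 4 + 4*I ≠ 0, so z = 1 + I is a (simple) pole.
  P(1) = 5 ≠ 0, so z = 1 is a (simple) pole.

Poles of f: {1, 1 + I}

Final answer: {1, 1 + I}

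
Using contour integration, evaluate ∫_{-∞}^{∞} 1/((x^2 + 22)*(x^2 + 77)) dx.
Let f(z) = 1/((z^2 + 22)*(z^2 + 77)). The denominator has no real zeros and deg Q - deg P = 4 ≥ 2, so the integral of f over the upper semicircle |z| = R tends to 0 as R → ∞. Closing the contour in the upper half-plane,
  ∫_{-∞}^{∞} f(x) dx = 2πi · Σ Res(f, z_k)  over the poles with Im z_k > 0.

Zeros of the denominator: z^2 + 22 = 0 gives z = ±sqrt(22)*I; z^2 + 77 = 0 gives z = ±sqrt(77)*I.
Upper half-plane: z = sqrt(22)*I, z = sqrt(77)*I (simple).

Each pole is a simple zero of Q(z) = z^4 + 99*z^2 + 1694, so Res(f, z₀) = P(z₀)/Q'(z₀) with P(z) = 1, Q'(z) = 4*z^3 + 198*z:
  Res(f, sqrt(22)*I) = (1)/(110*sqrt(22)*I) = -sqrt(22)*I/2420
  Res(f, sqrt(77)*I) = (1)/(-110*sqrt(77)*I) = sqrt(77)*I/8470

Sum of residues: I*(-sqrt(22)/2420 + sqrt(77)/8470)
∫_{-∞}^{∞} f(x) dx = 2πi · (I*(-sqrt(22)/2420 + sqrt(77)/8470)) = pi*(-2*sqrt(77) + 7*sqrt(22))/8470

Final answer: pi*(-2*sqrt(77) + 7*sqrt(22))/8470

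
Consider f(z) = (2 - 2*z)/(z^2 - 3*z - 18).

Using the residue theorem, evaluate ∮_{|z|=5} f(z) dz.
-16*I*pi/9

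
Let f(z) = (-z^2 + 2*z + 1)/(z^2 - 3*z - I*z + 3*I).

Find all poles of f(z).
{I, 3}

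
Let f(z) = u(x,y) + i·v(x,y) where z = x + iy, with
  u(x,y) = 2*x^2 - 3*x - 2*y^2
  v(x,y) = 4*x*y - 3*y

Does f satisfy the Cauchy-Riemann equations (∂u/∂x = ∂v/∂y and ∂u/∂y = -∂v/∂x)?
∂u/∂x = 4*x - 3
∂v/∂y = 4*x - 3
∂u/∂y = -4*y
∂v/∂x = 4*y
∂u/∂x = ∂v/∂y and ∂u/∂y = -∂v/∂x hold identically; f is analytic.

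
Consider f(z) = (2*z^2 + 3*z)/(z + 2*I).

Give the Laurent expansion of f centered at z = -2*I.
(-8 - 6*I)/(z + 2*I) + 3 - 8*I + 2*(z + 2*I)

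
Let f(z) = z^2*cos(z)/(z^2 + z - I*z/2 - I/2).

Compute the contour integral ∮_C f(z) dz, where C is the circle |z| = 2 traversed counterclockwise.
By the residue theorem, ∮_C f(z) dz = 2πi · (sum of the residues of f at the poles inside |z| = 2).

The denominator factors as (z + 1)*(z - I/2), so the singularities of f are simple poles at z = -1, z = I/2.
  |-1|² = 1 < 4 = 2², so this pole is inside the contour.
  |I/2|² = 1/4 < 4 = 2², so this pole is inside the contour.

With P(z) = z^2*cos(z) and Q(z) = z^2 + z - I*z/2 - I/2, each pole is simple, so Res(f, z₀) = P(z₀)/Q'(z₀) with Q'(z) = 2*z + 1 - I/2.
  Res(f, -1) = P(-1)/Q'(-1) = (cos(1))/(-1 - I/2) = (-4/5 + 2*I/5)*cos(1)
  Res(f, I/2) = P(I/2)/Q'(I/2) = (-cosh(1/2)/4)/(1 + I/2) = (-1/5 + I/10)*cosh(1/2)

Sum of residues inside C: (-1/5 + I/10)*cosh(1/2) + (-4/5 + 2*I/5)*cos(1)
∮_C f(z) dz = 2πi · ((-1/5 + I/10)*cosh(1/2) + (-4/5 + 2*I/5)*cos(1)) = pi*(-4/5 - 8*I/5)*cos(1) + pi*(-1/5 - 2*I/5)*cosh(1/2)

Final answer: pi*(-4/5 - 8*I/5)*cos(1) + pi*(-1/5 - 2*I/5)*cosh(1/2)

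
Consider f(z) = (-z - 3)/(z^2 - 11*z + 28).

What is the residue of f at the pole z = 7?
Write f(z) = P(z)/Q(z) with P(z) = -z - 3 and Q(z) = z^2 - 11*z + 28.
The denominator factors as Q(z) = (z - 4)*(z - 7), so z = 7 is a simple zero of Q and P is analytic there; z = 7 is therefore a simple pole and
  Res(f, z₀) = P(z₀)/Q'(z₀).

Q'(z) = 2*z - 11, so Q'(7) = 3.
P(7) = -10.

Res(f, 7) = (-10)/(3) = -10/3

Final answer: -10/3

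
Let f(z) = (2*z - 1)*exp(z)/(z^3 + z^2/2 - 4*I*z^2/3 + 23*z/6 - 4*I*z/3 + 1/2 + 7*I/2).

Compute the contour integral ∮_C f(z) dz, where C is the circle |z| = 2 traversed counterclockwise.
By the residue theorem, ∮_C f(z) dz = 2πi · (sum of the residues of f at the poles inside |z| = 2).

The denominator factors as (z - 1/2 + 2*I/3)*(z - 3*I)*(z + 1 + I), so the singularities of f are simple poles at z = 1/2 - 2*I/3, z = 3*I, z = -1 - I.
  |1/2 - 2*I/3|² = 25/36 < 4 = 2², so this pole is inside the contour.
  |3*I|² = 9 > 4 = 2², so this pole is outside the contour.
  |-1 - I|² = 2 < 4 = 2², so this pole is inside the contour.

With P(z) = (2*z - 1)*exp(z) and Q(z) = z^3 + z^2/2 - 4*I*z^2/3 + 23*z/6 - 4*I*z/3 + 1/2 + 7*I/2, each pole is simple, so Res(f, z₀) = P(z₀)/Q'(z₀) with Q'(z) = 3*z^2 + z - 8*I*z/3 + 23/6 - 4*I/3.
  Res(f, 1/2 - 2*I/3) = P(1/2 - 2*I/3)/Q'(1/2 - 2*I/3) = (-4*I*exp(1/2 - 2*I/3)/3)/(71/36 - 16*I/3) = (9216/41905 - 3408*I/41905)*exp(1/2 - 2*I/3)
  Res(f, -1 - I) = P(-1 - I)/Q'(-1 - I) = ((-3 - 2*I)*exp(-1 - I))/(1/6 + 19*I/3) = (-474/1445 + 672*I/1445)*exp(-1 - I)

Sum of residues inside C: (9216/41905 - 3408*I/41905)*exp(1/2 - 2*I/3) + (-474/1445 + 672*I/1445)*exp(-1 - I)
∮_C f(z) dz = 2πi · ((9216/41905 - 3408*I/41905)*exp(1/2 - 2*I/3) + (-474/1445 + 672*I/1445)*exp(-1 - I)) = pi*(-1344/1445 - 948*I/1445)*exp(-1 - I) + pi*(6816/41905 + 18432*I/41905)*exp(1/2 - 2*I/3)

Final answer: pi*(-1344/1445 - 948*I/1445)*exp(-1 - I) + pi*(6816/41905 + 18432*I/41905)*exp(1/2 - 2*I/3)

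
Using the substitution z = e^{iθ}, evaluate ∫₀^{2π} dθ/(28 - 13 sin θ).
Call the integral J. The integrand is 2π-periodic and we integrate over a full period, so shifting θ does not change the value (θ → θ + π/2 turns sin θ into cos θ; θ → θ + π flips the sign of the trig term). Hence
  J = ∫₀^{2π} dθ/(28 + 13 cos θ).
Put z = e^{iθ}: then cos θ = (z + 1/z)/2, dθ = dz/(iz), and z runs once counterclockwise around |z| = 1:
  J = ∮_{|z|=1} 1/(28 + 13*(z + 1/z)/2) · dz/(iz) = (2/i) ∮_{|z|=1} dz/(13*z^2 + 56*z + 13).
The roots of 13*z^2 + 56*z + 13 are z = (-28 ± sqrt(28^2 - 13^2))/13, with sqrt(615) = sqrt(615); their product is 1, so only z₊ = -28/13 + sqrt(615)/13 lies inside the unit circle (z₋ = -28/13 - sqrt(615)/13 lies outside).
z₊ is a simple zero of q(z) = 13*z^2 + 56*z + 13, so Res(1/q, z₊) = 1/q'(z₊) with q'(z) = 26*z + 56; and q'(z₊) = 13*(z₊ - z₋) = 2*sqrt(615).
Therefore J = (2/i) · 2πi · 1/(2*sqrt(615)) = 2*pi/(sqrt(615)) = 2*sqrt(615)*pi/615

Final answer: 2*sqrt(615)*pi/615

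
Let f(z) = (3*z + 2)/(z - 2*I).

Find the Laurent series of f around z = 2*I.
Put w = z - (2*I), i.e. z = w + 2*I. The denominator is w, so it suffices to rewrite the numerator in powers of w.

P(z) = 3*z + 2
P(w + 2*I) = 2 + 6*I + 3*w

Dividing each term by w:
  f = (2 + 6*I)/w + 3

Substituting back w = z - 2*I:
  f(z) = (2 + 6*I)/(z - 2*I) + 3

The series is finite because the numerator is a polynomial; the negative powers form the principal part, and the coefficient of 1/(z - 2*I) gives Res(f, 2*I) = 2 + 6*I.

Final answer: (2 + 6*I)/(z - 2*I) + 3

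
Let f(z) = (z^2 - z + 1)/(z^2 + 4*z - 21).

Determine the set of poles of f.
The singularities of f are the zeros of the denominator. Factoring,
  z^2 + 4*z - 21 = (z - 3)*(z + 7)
so the candidates are z = 3, z = -7.

Check the numerator P(z) = z^2 - z + 1 at each one:
  P(3) = 7 ≠ 0, so z = 3 is a (simple) pole.
  P(-7) = 57 ≠ 0, so z = -7 is a (simple) pole.

Poles of f: {-7, 3}

Final answer: {-7, 3}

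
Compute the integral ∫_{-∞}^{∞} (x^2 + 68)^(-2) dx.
Let f(z) = (z^2 + 68)^(-2). The denominator has no real zeros and deg Q - deg P = 4 ≥ 2, so the integral of f over the upper semicircle |z| = R tends to 0 as R → ∞. Closing the contour in the upper half-plane,
  ∫_{-∞}^{∞} f(x) dx = 2πi · Σ Res(f, z_k)  over the poles with Im z_k > 0.

Zeros of the denominator: z^2 + 68 = 0 gives z = ±2*sqrt(17)*I.
Upper half-plane: z = 2*sqrt(17)*I (a pole of order 2).

Write f(z) = g(z)/(z - 2*sqrt(17)*I)^2 with g(z) = (z + 2*sqrt(17)*I)^(-2). For a double pole, Res(f, z₀) = g'(z₀):
  g'(z) = -2/(z + 2*sqrt(17)*I)^3
  Res(f, 2*sqrt(17)*I) = g'(2*sqrt(17)*I) = -sqrt(17)*I/9248

∫_{-∞}^{∞} f(x) dx = 2πi · (-sqrt(17)*I/9248) = sqrt(17)*pi/4624

Final answer: sqrt(17)*pi/4624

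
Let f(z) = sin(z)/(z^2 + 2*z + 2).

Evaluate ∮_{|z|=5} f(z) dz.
-pi*sin(1 - I) + pi*sin(1 + I)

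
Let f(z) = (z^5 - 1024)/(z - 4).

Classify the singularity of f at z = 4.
removable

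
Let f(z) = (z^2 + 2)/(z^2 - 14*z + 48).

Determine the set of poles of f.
{6, 8}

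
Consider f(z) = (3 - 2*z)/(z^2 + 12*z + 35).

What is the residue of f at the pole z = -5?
Write f(z) = P(z)/Q(z) with P(z) = 3 - 2*z and Q(z) = z^2 + 12*z + 35.
The denominator factors as Q(z) = (z + 5)*(z + 7), so z = -5 is a simple zero of Q and P is analytic there; z = -5 is therefore a simple pole and
  Res(f, z₀) = P(z₀)/Q'(z₀).

Q'(z) = 2*z + 12, so Q'(-5) = 2.
P(-5) = 13.

Res(f, -5) = (13)/(2) = 13/2

Final answer: 13/2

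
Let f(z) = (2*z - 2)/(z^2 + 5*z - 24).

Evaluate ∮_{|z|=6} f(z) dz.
8*I*pi/11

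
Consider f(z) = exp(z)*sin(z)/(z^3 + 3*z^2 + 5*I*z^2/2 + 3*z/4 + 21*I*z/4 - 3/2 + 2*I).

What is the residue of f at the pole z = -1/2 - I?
Write f(z) = P(z)/Q(z) with P(z) = exp(z)*sin(z) and Q(z) = z^3 + 3*z^2 + 5*I*z^2/2 + 3*z/4 + 21*I*z/4 - 3/2 + 2*I.
The denominator factors as Q(z) = (z + 1/2 + I)*(z + 1 + I)*(z + 3/2 + I/2), so z = -1/2 - I is a simple zero of Q and P is analytic there; z = -1/2 - I is therefore a simple pole and
  Res(f, z₀) = P(z₀)/Q'(z₀).

Q'(z) = 3*z^2 + 6*z + 5*I*z + 3/4 + 21*I/4, so Q'(-1/2 - I) = 1/2 - I/4.
P(-1/2 - I) = -exp(-1/2 - I)*sin(1/2 + I).

Res(f, -1/2 - I) = (-exp(-1/2 - I)*sin(1/2 + I))/(1/2 - I/4) = (-8/5 - 4*I/5)*exp(-1/2 - I)*sin(1/2 + I)

Final answer: (-8/5 - 4*I/5)*exp(-1/2 - I)*sin(1/2 + I)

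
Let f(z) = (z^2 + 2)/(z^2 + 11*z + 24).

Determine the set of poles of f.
The singularities of f are the zeros of the denominator. Factoring,
  z^2 + 11*z + 24 = (z + 8)*(z + 3)
so the candidates are z = -8, z = -3.

Check the numerator P(z) = z^2 + 2 at each one:
  P(-8) = 66 ≠ 0, so z = -8 is a (simple) pole.
  P(-3) = 11 ≠ 0, so z = -3 is a (simple) pole.

Poles of f: {-8, -3}

Final answer: {-8, -3}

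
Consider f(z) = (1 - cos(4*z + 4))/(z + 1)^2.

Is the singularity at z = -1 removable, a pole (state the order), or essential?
Let u = z + 1. The argument of cos is 4*z + 4 = 4u, so
  f = (1 - cos(4u))/u^2 = ((4u)^2/2 - (4u)^4/24 + ...)/u^2 = 8 - (32/3)*u^2 + ...
The Laurent expansion about u = 0 has no negative powers; equivalently lim_{z→-1} f(z) = 8 exists and is finite.
So the singularity is removable.

Final answer: removable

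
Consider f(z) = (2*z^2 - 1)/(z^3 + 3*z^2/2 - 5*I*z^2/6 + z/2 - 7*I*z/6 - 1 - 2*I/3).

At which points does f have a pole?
The singularities of f are the zeros of the denominator. Factoring,
  z^3 + 3*z^2/2 - 5*I*z^2/6 + z/2 - 7*I*z/6 - 1 - 2*I/3 = (z + 1 - I)*(z - 1/2 - I/2)*(z + 1 + 2*I/3)
so the candidates are z = -1 + I, z = 1/2 + I/2, z = -1 - 2*I/3.

Check the numerator P(z) = 2*z^2 - 1 at each one:
  P(-1 + I) = -1 - 4*I ≠ 0, so z = -1 + I is a (simple) pole.
  P(1/2 + I/2) = -1 + I ≠ 0, so z = 1/2 + I/2 is a (simple) pole.
  P(-1 - 2*I/3) = 1/9 + 8*I/3 ≠ 0, so z = -1 - 2*I/3 is a (simple) pole.

Poles of f: {-1 - 2*I/3, -1 + I, 1/2 + I/2}

Final answer: {-1 - 2*I/3, -1 + I, 1/2 + I/2}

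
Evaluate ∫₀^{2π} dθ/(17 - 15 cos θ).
pi/4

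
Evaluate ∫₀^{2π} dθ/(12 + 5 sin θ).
2*sqrt(119)*pi/119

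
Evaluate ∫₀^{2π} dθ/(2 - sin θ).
Call the integral J. The integrand is 2π-periodic and we integrate over a full period, so shifting θ does not change the value (θ → θ + π/2 turns sin θ into cos θ; θ → θ + π flips the sign of the trig term). Hence
  J = ∫₀^{2π} dθ/(2 + cos θ).
Put z = e^{iθ}: then cos θ = (z + 1/z)/2, dθ = dz/(iz), and z runs once counterclockwise around |z| = 1:
  J = ∮_{|z|=1} 1/(2 + (z + 1/z)/2) · dz/(iz) = (2/i) ∮_{|z|=1} dz/(z^2 + 4*z + 1).
The roots of z^2 + 4*z + 1 are z = (-2 ± sqrt(2^2 - 1^2)), with sqrt(3) = sqrt(3); their product is 1, so only z₊ = -2 + sqrt(3) lies inside the unit circle (z₋ = -2 - sqrt(3) lies outside).
z₊ is a simple zero of q(z) = z^2 + 4*z + 1, so Res(1/q, z₊) = 1/q'(z₊) with q'(z) = 2*z + 4; and q'(z₊) = (z₊ - z₋) = 2*sqrt(3).
Therefore J = (2/i) · 2πi · 1/(2*sqrt(3)) = 2*pi/(sqrt(3)) = 2*sqrt(3)*pi/3

Final answer: 2*sqrt(3)*pi/3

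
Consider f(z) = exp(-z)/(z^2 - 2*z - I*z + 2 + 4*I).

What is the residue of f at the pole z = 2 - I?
Write f(z) = P(z)/Q(z) with P(z) = exp(-z) and Q(z) = z^2 - 2*z - I*z + 2 + 4*I.
The denominator factors as Q(z) = (z - 2*I)*(z - 2 + I), so z = 2 - I is a simple zero of Q and P is analytic there; z = 2 - I is therefore a simple pole and
  Res(f, z₀) = P(z₀)/Q'(z₀).

Q'(z) = 2*z - 2 - I, so Q'(2 - I) = 2 - 3*I.
P(2 - I) = exp(-2 + I).

Res(f, 2 - I) = (exp(-2 + I))/(2 - 3*I) = (2/13 + 3*I/13)*exp(-2 + I)

Final answer: (2/13 + 3*I/13)*exp(-2 + I)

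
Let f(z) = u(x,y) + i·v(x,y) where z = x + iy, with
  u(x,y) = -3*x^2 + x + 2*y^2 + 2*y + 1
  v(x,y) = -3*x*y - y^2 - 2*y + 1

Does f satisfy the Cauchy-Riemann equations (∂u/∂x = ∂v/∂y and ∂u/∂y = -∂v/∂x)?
∂u/∂x = 1 - 6*x
∂v/∂y = -3*x - 2*y - 2
∂u/∂y = 4*y + 2
∂v/∂x = -3*y
∂u/∂x ≠ ∂v/∂y and ∂u/∂y ≠ -∂v/∂x; the Cauchy-Riemann equations are not satisfied, so f is not analytic.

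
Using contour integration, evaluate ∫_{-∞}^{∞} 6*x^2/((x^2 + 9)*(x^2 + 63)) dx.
Let f(z) = 6*z^2/((z^2 + 9)*(z^2 + 63)). The denominator has no real zeros and deg Q - deg P = 2 ≥ 2, so the integral of f over the upper semicircle |z| = R tends to 0 as R → ∞. Closing the contour in the upper half-plane,
  ∫_{-∞}^{∞} f(x) dx = 2πi · Σ Res(f, z_k)  over the poles with Im z_k > 0.

Zeros of the denominator: z^2 + 63 = 0 gives z = ±3*sqrt(7)*I; z^2 + 9 = 0 gives z = ±3*I.
Upper half-plane: z = 3*I, z = 3*sqrt(7)*I (simple).

Each pole is a simple zero of Q(z) = z^4 + 72*z^2 + 567, so Res(f, z₀) = P(z₀)/Q'(z₀) with P(z) = 6*z^2, Q'(z) = 4*z^3 + 144*z:
  Res(f, 3*I) = (-54)/(324*I) = I/6
  Res(f, 3*sqrt(7)*I) = (-378)/(-324*sqrt(7)*I) = -sqrt(7)*I/6

Sum of residues: I*(1 - sqrt(7))/6
∫_{-∞}^{∞} f(x) dx = 2πi · (I*(1 - sqrt(7))/6) = pi*(-1 + sqrt(7))/3

Final answer: pi*(-1 + sqrt(7))/3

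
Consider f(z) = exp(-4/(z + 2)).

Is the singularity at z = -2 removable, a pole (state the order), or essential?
essential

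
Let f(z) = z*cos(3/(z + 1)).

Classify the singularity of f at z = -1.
Let u = z + 1. Then
  cos(3/u) = Σ_{k≥0} (-1)^k (3)^(2k)/((2k)!·u^(2k)) = 1 - 9/(2*u^2) + 27/(8*u^4) + ...
which has infinitely many negative powers of u, so cos(3/(z + 1)) has an essential singularity at z = -1.
The extra factor z is a nonzero polynomial; if the product had at most a pole at z = -1, dividing by that polynomial would leave cos(3/(z + 1)) with at most a pole too — contradiction. (Equivalently, the product's Laurent series still has infinitely many negative powers.)
So the singularity is essential.

Final answer: essential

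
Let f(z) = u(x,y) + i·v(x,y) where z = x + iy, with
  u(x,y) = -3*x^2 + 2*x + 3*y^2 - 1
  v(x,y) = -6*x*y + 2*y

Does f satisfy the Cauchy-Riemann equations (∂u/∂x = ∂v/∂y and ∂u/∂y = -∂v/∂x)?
∂u/∂x = 2 - 6*x
∂v/∂y = 2 - 6*x
∂u/∂y = 6*y
∂v/∂x = -6*y
∂u/∂x = ∂v/∂y and ∂u/∂y = -∂v/∂x hold identically; f is analytic.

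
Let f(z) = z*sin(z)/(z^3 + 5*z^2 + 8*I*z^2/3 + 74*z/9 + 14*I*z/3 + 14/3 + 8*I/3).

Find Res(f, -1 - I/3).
Write f(z) = P(z)/Q(z) with P(z) = z*sin(z) and Q(z) = z^3 + 5*z^2 + 8*I*z^2/3 + 74*z/9 + 14*I*z/3 + 14/3 + 8*I/3.
The denominator factors as Q(z) = (z + 1 - 2*I/3)*(z + 3 + 3*I)*(z + 1 + I/3), so z = -1 - I/3 is a simple zero of Q and P is analytic there; z = -1 - I/3 is therefore a simple pole and
  Res(f, z₀) = P(z₀)/Q'(z₀).

Q'(z) = 3*z^2 + 10*z + 16*I*z/3 + 74/9 + 14*I/3, so Q'(-1 - I/3) = 8/3 - 2*I.
P(-1 - I/3) = (1 + I/3)*sin(1 + I/3).

Res(f, -1 - I/3) = ((1 + I/3)*sin(1 + I/3))/(8/3 - 2*I) = (9/50 + 13*I/50)*sin(1 + I/3)

Final answer: (9/50 + 13*I/50)*sin(1 + I/3)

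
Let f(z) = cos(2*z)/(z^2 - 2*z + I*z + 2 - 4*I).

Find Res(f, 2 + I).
Write f(z) = P(z)/Q(z) with P(z) = cos(2*z) and Q(z) = z^2 - 2*z + I*z + 2 - 4*I.
The denominator factors as Q(z) = (z - 2 - I)*(z + 2*I), so z = 2 + I is a simple zero of Q and P is analytic there; z = 2 + I is therefore a simple pole and
  Res(f, z₀) = P(z₀)/Q'(z₀).

Q'(z) = 2*z - 2 + I, so Q'(2 + I) = 2 + 3*I.
P(2 + I) = cos(4 + 2*I).

Res(f, 2 + I) = (cos(4 + 2*I))/(2 + 3*I) = (2/13 - 3*I/13)*cos(4 + 2*I)

Final answer: (2/13 - 3*I/13)*cos(4 + 2*I)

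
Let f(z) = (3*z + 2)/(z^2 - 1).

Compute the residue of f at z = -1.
1/2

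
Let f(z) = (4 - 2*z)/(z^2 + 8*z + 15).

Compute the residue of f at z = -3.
Write f(z) = P(z)/Q(z) with P(z) = 4 - 2*z and Q(z) = z^2 + 8*z + 15.
The denominator factors as Q(z) = (z + 3)*(z + 5), so z = -3 is a simple zero of Q and P is analytic there; z = -3 is therefore a simple pole and
  Res(f, z₀) = P(z₀)/Q'(z₀).

Q'(z) = 2*z + 8, so Q'(-3) = 2.
P(-3) = 10.

Res(f, -3) = (10)/(2) = 5

Final answer: 5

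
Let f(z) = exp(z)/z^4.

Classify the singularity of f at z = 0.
pole of order 4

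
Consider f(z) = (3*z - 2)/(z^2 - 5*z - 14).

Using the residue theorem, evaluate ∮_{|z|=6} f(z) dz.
By the residue theorem, ∮_C f(z) dz = 2πi · (sum of the residues of f at the poles inside |z| = 6).

The denominator factors as (z - 7)*(z + 2), so the singularities of f are simple poles at z = 7, z = -2.
  |7|² = 49 > 36 = 6², so this pole is outside the contour.
  |-2|² = 4 < 36 = 6², so this pole is inside the contour.

With P(z) = 3*z - 2 and Q(z) = z^2 - 5*z - 14, each pole is simple, so Res(f, z₀) = P(z₀)/Q'(z₀) with Q'(z) = 2*z - 5.
  Res(f, -2) = P(-2)/Q'(-2) = (-8)/(-9) = 8/9

∮_C f(z) dz = 2πi · (8/9) = 16*I*pi/9

Final answer: 16*I*pi/9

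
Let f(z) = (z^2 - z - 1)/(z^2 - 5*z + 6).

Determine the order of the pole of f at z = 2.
Factor the denominator:
  z^2 - 5*z + 6 = (z - 2)*(z - 3)

The numerator P(z) = z^2 - z - 1 has P(2) = 1 ≠ 0, so no factor of (z - 2) cancels.
Near z = 2 we can therefore write f(z) = g(z)/(z - 2) with g analytic at 2 and g(2) ≠ 0 (g is the numerator divided by the remaining denominator factors).

Hence z = 2 is a pole of order 1.

Final answer: 1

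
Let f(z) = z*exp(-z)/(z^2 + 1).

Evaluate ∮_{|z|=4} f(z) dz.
By the residue theorem, ∮_C f(z) dz = 2πi · (sum of the residues of f at the poles inside |z| = 4).

The denominator factors as (z + I)*(z - I), so the singularities of f are simple poles at z = -I, z = I.
  |-I|² = 1 < 16 = 4², so this pole is inside the contour.
  |I|² = 1 < 16 = 4², so this pole is inside the contour.

With P(z) = z*exp(-z) and Q(z) = z^2 + 1, each pole is simple, so Res(f, z₀) = P(z₀)/Q'(z₀) with Q'(z) = 2*z.
  Res(f, -I) = P(-I)/Q'(-I) = (-I*exp(I))/(-2*I) = exp(I)/2
  Res(f, I) = P(I)/Q'(I) = (I*exp(-I))/(2*I) = exp(-I)/2

Sum of residues inside C: exp(-I)/2 + exp(I)/2
∮_C f(z) dz = 2πi · (exp(-I)/2 + exp(I)/2) = I*pi*exp(I) + I*pi*exp(-I)

Final answer: I*pi*exp(I) + I*pi*exp(-I)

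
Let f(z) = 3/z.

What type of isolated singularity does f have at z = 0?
Write f(z) = g(z)/z with g(z) = 3.
g is entire and g(0) = 3 ≠ 0, so no factor of (z) cancels: the Laurent expansion of f about z = 0 starts at the power -1, i.e. lim_{z→z₀} (z - z₀) f(z) = 3 is finite and nonzero.
So z = 0 is a pole of order 1.

Final answer: pole of order 1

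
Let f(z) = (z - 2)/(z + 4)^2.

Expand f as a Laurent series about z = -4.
Put w = z - (-4), i.e. z = w - 4. The denominator is w^2, so it suffices to rewrite the numerator in powers of w.

P(z) = z - 2
P(w - 4) = -6 + w

Dividing each term by w^2:
  f = -6/w^2 + 1/w

Substituting back w = z + 4:
  f(z) = -6/(z + 4)^2 + 1/(z + 4)

The series is finite because the numerator is a polynomial; the negative powers form the principal part, and the coefficient of 1/(z + 4) gives Res(f, -4) = 1.

Final answer: -6/(z + 4)^2 + 1/(z + 4)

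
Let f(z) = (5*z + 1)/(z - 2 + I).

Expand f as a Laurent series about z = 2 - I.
(11 - 5*I)/(z - 2 + I) + 5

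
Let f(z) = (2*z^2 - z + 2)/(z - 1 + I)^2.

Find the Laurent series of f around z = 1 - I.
(1 - 3*I)/(z - 1 + I)^2 + (3 - 4*I)/(z - 1 + I) + 2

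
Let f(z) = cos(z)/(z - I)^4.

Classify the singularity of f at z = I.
Write f(z) = g(z)/(z - I)^4 with g(z) = cos(z).
g is entire and g(I) = cosh(1) ≠ 0, so no factor of (z - I) cancels: the Laurent expansion of f about z = I starts at the power -4, i.e. lim_{z→z₀} (z - z₀)^4 f(z) = cosh(1) is finite and nonzero.
So z = I is a pole of order 4.

Final answer: pole of order 4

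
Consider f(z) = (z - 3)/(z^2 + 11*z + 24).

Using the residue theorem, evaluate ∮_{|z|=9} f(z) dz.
2*I*pi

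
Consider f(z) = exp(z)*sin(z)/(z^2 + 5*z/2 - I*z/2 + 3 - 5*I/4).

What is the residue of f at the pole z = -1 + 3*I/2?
Write f(z) = P(z)/Q(z) with P(z) = exp(z)*sin(z) and Q(z) = z^2 + 5*z/2 - I*z/2 + 3 - 5*I/4.
The denominator factors as Q(z) = (z + 1 - 3*I/2)*(z + 3/2 + I), so z = -1 + 3*I/2 is a simple zero of Q and P is analytic there; z = -1 + 3*I/2 is therefore a simple pole and
  Res(f, z₀) = P(z₀)/Q'(z₀).

Q'(z) = 2*z + 5/2 - I/2, so Q'(-1 + 3*I/2) = 1/2 + 5*I/2.
P(-1 + 3*I/2) = -exp(-1 + 3*I/2)*sin(1 - 3*I/2).

Res(f, -1 + 3*I/2) = (-exp(-1 + 3*I/2)*sin(1 - 3*I/2))/(1/2 + 5*I/2) = (-1/13 + 5*I/13)*exp(-1 + 3*I/2)*sin(1 - 3*I/2)

Final answer: (-1/13 + 5*I/13)*exp(-1 + 3*I/2)*sin(1 - 3*I/2)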